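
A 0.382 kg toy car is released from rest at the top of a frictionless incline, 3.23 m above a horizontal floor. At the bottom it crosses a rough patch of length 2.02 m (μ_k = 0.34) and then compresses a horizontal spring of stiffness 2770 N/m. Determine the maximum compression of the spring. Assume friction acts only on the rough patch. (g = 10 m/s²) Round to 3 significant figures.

x = 0.0838 m

Initial energy: E₁ = mgh = (0.382)(10)(3.23) = 12.339 J
Friction removes W_f = μ_k mg d = (0.34)(0.382)(10)(2.02) = 2.624 J
Energy reaching the spring: E = 12.339 − 2.624 = 9.7150 J
At max compression ½kx² = E ⇒ x = √(2E/k) = √(2 × 9.7150/2770) = 0.08375 m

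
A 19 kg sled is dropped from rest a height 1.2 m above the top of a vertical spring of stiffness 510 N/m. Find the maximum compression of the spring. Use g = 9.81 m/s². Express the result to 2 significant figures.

Take the reference level at the top of the uncompressed spring. At max compression the sled has fallen H + x and is momentarily at rest:
mg(H + x) = ½kx²
½(510)x² − (19)(9.81)x − (19)(9.81)(1.2) = 0
255.0x² − 186.4x − 223.7 = 0
x = [186.4 + √(34741 + 228141)]/(2 × 255.0) = 1.371 m

x = 1.4 m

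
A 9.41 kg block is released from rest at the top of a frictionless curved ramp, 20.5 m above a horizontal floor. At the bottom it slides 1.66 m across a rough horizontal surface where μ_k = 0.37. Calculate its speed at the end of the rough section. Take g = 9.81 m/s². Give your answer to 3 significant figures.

Applying the work–energy principle:
mgh = ½mv² + μ_k m g d
W_f = μ_k mg d = (0.37)(9.41)(9.81)(1.66) = 56.70 J
½mv² = mgh − W_f = 1892.4 − 56.70 = 1835.7 J
v = √(2 × 1835.7/9.41) = 19.75 m/s

v = 19.8 m/s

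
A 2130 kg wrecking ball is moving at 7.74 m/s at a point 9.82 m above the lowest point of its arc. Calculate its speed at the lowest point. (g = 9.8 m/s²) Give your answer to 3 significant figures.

v = 15.9 m/s

By conservation of mechanical energy, ½mv₀² + mgh = ½mv²
v² = v₀² + 2gh = (7.74)² + 2(9.8)(9.82) = 252.38
v = √252.38 = 15.89 m/s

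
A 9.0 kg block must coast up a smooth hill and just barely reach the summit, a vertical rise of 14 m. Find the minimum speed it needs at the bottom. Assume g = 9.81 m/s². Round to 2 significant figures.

At the top it is momentarily at rest, so all KE converts to PE: ½mv² = mgh
v = √(2gh) = √(2 × 9.81 × 14) = 16.57 m/s

v = 17 m/s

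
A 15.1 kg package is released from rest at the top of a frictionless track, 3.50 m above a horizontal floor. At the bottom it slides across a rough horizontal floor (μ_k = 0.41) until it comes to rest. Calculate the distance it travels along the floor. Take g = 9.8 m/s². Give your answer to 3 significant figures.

d = 8.54 m

Applying the work–energy principle:
At rest all PE has been dissipated by friction: mgh = μ_k m g d
d = h/μ_k = 3.50/0.41 = 8.537 m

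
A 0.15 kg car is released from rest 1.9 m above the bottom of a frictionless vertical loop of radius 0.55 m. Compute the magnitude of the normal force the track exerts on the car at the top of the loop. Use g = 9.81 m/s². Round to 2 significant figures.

N = 2.8 N

Energy from release to top (height 2r): mgh = ½mv_top² + mg(2r)
v_top² = 2g(h − 2r) = 2(9.81)(1.9 − 1.100) = 15.696 m²/s²
At the top, both N and weight point toward the centre: N + mg = mv_top²/r
N = m(v_top²/r − g) = 0.15(15.696/0.55 − 9.81) = 2.809 N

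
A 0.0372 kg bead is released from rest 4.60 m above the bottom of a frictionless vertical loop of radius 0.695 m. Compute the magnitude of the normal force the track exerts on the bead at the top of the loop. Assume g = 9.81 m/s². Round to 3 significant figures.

Energy from release to top (height 2r): mgh = ½mv_top² + mg(2r)
v_top² = 2g(h − 2r) = 2(9.81)(4.60 − 1.390) = 62.980 m²/s²
At the top, both N and weight point toward the centre: N + mg = mv_top²/r
N = m(v_top²/r − g) = 0.0372(62.980/0.695 − 9.81) = 3.006 N

N = 3.01 N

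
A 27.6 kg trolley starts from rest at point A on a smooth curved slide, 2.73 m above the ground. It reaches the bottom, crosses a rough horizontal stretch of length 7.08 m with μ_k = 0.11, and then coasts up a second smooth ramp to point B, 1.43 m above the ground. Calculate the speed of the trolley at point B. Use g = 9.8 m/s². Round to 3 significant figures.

v = 3.20 m/s

Energy at A: mgh₁ = (27.6)(9.8)(2.73) = 738.41 J
Friction loss: W_f = μ_k mg d = 210.6 J
At B: ½mv² + mgh₂ = mgh₁ − W_f
½mv² = 738.41 − 210.6 − 386.79 = 140.97 J
v = √(2 × 140.97/27.6) = 3.196 m/s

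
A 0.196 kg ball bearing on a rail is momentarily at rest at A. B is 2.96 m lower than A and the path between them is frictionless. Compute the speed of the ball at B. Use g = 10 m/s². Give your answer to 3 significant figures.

Mechanical energy is conserved (no friction): mgh = ½mv²
v = √(2gh) = √(2 × 10 × 2.96) = √59.200 = 7.694 m/s

v = 7.69 m/s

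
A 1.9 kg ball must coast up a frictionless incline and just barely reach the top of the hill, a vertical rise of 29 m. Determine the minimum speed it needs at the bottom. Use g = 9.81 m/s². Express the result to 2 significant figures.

At the top it is momentarily at rest, so all KE converts to PE: ½mv² = mgh
v = √(2gh) = √(2 × 9.81 × 29) = 23.85 m/s

v = 24 m/s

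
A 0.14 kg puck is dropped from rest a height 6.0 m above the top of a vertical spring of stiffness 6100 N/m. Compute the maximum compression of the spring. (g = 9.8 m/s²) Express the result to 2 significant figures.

Let x be the compression. The total drop is H + x, and the puck is instantaneously at rest at max compression, so energy conservation gives:
mg(H + x) = ½kx²
½(6100)x² − (0.14)(9.8)x − (0.14)(9.8)(6.0) = 0
3050x² − 1.372x − 8.232 = 0
x = [1.372 + √(1.882 + 100430)]/(2 × 3050) = 0.05218 m

x = 0.052 m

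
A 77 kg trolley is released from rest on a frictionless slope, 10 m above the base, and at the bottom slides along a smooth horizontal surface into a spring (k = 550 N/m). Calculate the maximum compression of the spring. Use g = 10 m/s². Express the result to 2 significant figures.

Gravitational PE at the top equals spring PE at max compression: mgh = ½kx²
x = √(2mgh/k) = √(2 × 77 × 10 × 10 / 550) = 5.292 m

x = 5.3 m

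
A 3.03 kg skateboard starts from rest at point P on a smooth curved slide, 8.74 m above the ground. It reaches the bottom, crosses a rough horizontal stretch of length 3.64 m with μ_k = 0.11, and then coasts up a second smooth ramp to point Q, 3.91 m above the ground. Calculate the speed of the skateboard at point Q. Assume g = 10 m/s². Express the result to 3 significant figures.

v = 9.41 m/s

Energy at P: mgh₁ = (3.03)(10)(8.74) = 264.82 J
Friction loss: W_f = μ_k mg d = 12.13 J
At Q: ½mv² + mgh₂ = mgh₁ − W_f
½mv² = 264.82 − 12.13 − 118.47 = 134.22 J
v = √(2 × 134.22/3.03) = 9.412 m/s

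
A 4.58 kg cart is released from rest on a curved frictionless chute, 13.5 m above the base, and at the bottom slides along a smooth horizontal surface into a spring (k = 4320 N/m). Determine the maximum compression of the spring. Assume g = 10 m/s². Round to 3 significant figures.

x = 0.535 m

Energy conservation (no friction) from release to max compression: mgh = ½kx²
x = √(2mgh/k) = √(2 × 4.58 × 10 × 13.5 / 4320) = 0.5350 m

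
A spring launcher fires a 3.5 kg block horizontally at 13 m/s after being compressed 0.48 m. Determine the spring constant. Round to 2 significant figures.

k = 2600 N/m

½kx² = ½mv²
k = mv²/x² = (3.5)(13)²/(0.48)² = 2567 N/m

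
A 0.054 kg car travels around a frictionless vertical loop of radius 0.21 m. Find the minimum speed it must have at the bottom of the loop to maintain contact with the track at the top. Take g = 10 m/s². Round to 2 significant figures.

v = 3.2 m/s

At the top: mg = mv_top²/r ⇒ v_top² = gr = 2.100 m²/s²
Energy from bottom to top (height 2r): ½mv_bot² = ½mv_top² + mg(2r)
v_bot² = gr + 4gr = 5gr = 10.50
v_bot = √(5gr) = 3.240 m/s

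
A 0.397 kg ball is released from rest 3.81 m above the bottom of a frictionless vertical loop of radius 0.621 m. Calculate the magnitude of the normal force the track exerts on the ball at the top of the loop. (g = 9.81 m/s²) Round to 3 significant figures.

Energy from release to top (height 2r): mgh = ½mv_top² + mg(2r)
v_top² = 2g(h − 2r) = 2(9.81)(3.81 − 1.242) = 50.384 m²/s²
At the top, both N and weight point toward the centre: N + mg = mv_top²/r
N = m(v_top²/r − g) = 0.397(50.384/0.621 − 9.81) = 28.32 N

N = 28.3 N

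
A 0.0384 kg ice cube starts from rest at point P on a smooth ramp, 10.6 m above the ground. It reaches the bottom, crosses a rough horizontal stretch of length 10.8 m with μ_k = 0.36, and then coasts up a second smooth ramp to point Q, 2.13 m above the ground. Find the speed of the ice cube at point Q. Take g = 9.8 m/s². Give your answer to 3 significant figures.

Energy at P: mgh₁ = (0.0384)(9.8)(10.6) = 3.9890 J
Friction loss: W_f = μ_k mg d = 1.463 J
At Q: ½mv² + mgh₂ = mgh₁ − W_f
½mv² = 3.9890 − 1.463 − 0.80156 = 1.7243 J
v = √(2 × 1.7243/0.0384) = 9.477 m/s

v = 9.48 m/s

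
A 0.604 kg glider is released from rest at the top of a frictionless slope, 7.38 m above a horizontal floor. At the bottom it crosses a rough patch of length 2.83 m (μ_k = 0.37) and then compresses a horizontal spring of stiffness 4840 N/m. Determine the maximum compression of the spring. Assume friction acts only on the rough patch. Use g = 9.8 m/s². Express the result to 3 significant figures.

x = 0.124 m

Initial energy: E₁ = mgh = (0.604)(9.8)(7.38) = 43.684 J
Friction removes W_f = μ_k mg d = (0.37)(0.604)(9.8)(2.83) = 6.198 J
Energy reaching the spring: E = 43.684 − 6.198 = 37.486 J
At max compression ½kx² = E ⇒ x = √(2E/k) = √(2 × 37.486/4840) = 0.1245 m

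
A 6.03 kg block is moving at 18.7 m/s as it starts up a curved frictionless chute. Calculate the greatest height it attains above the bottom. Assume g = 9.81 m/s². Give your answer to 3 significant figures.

h = 17.8 m

By energy conservation, ½mv² = mgh
h = v²/(2g) = 18.7²/(2 × 9.81) = 17.82 m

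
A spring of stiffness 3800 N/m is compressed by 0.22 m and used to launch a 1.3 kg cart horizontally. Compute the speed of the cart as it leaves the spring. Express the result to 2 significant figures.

Conservation of energy: ½kx² = ½mv²
v = x√(k/m) = 0.22 × √(3800/1.3) = 11.89 m/s

v = 12 m/s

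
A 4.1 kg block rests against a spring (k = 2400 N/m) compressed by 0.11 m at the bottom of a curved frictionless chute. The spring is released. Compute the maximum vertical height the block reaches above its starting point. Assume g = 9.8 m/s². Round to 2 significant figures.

All spring PE becomes gravitational PE at the highest point: ½kx² = mgh
h = kx²/(2mg) = (2400)(0.11)²/(2 × 4.1 × 9.8) = 0.3614 m

h = 0.36 m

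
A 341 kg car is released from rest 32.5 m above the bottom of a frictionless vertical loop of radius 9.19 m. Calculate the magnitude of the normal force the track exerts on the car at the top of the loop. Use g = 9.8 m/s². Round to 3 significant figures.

Energy from release to top (height 2r): mgh = ½mv_top² + mg(2r)
v_top² = 2g(h − 2r) = 2(9.8)(32.5 − 18.38) = 276.75 m²/s²
At the top, both N and weight point toward the centre: N + mg = mv_top²/r
N = m(v_top²/r − g) = 341(276.75/9.19 − 9.8) = 6927 N

N = 6930 N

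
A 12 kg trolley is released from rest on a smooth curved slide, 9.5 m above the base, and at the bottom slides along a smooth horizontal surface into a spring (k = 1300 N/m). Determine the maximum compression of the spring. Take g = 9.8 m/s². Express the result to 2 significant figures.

x = 1.3 m

Gravitational PE at the top equals spring PE at max compression: mgh = ½kx²
x = √(2mgh/k) = √(2 × 12 × 9.8 × 9.5 / 1300) = 1.311 m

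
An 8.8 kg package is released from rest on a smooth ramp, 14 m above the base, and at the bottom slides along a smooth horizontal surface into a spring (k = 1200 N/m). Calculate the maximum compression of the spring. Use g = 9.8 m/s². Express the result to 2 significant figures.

Energy conservation (no friction) from release to max compression: mgh = ½kx²
x = √(2mgh/k) = √(2 × 8.8 × 9.8 × 14 / 1200) = 1.419 m

x = 1.4 m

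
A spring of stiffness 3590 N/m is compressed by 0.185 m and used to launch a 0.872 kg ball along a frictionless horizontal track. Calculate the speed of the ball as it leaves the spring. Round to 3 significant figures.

Conservation of energy: ½kx² = ½mv²
v = x√(k/m) = 0.185 × √(3590/0.872) = 11.87 m/s

v = 11.9 m/s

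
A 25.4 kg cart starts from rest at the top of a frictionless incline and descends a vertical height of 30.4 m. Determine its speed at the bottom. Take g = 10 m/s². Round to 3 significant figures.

v = 24.7 m/s

Energy conservation between the two points: mgh = ½mv²
The mass cancels from both sides.
v = √(2gh) = √(2 × 10 × 30.4) = √608.00 = 24.66 m/s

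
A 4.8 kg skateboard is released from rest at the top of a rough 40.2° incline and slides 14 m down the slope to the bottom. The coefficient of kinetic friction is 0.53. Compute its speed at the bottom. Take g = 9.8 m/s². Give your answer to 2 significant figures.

Energy: mgh = ½mv² + W_f, with h = L sinθ and W_f = μ_k (mg cosθ) L
mgh = mgL sinθ = (4.8)(9.8)(14)sin40.2° = 425.07 J
W_f = μ_k mg cosθ · L = (0.53)(4.8)(9.8)cos40.2°·14 = 266.6 J
½mv² = 425.07 − 266.6 = 158.48 J
v = √(2 × 158.48/4.8) = 8.126 m/s

v = 8.1 m/s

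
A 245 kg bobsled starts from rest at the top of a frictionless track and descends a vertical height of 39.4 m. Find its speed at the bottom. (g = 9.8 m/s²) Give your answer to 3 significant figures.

v = 27.8 m/s

Equating total energy at the two states: mgh = ½mv²
v = √(2gh) = √(2 × 9.8 × 39.4) = √772.24 = 27.79 m/s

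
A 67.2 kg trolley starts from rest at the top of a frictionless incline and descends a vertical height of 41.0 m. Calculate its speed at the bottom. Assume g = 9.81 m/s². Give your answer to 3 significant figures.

v = 28.4 m/s

By conservation of mechanical energy, mgh = ½mv²
v = √(2gh) = √(2 × 9.81 × 41.0) = √804.42 = 28.36 m/s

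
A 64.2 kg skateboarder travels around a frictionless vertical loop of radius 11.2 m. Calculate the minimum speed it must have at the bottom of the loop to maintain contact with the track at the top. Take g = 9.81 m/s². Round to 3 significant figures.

v = 23.4 m/s

At the top: mg = mv_top²/r ⇒ v_top² = gr = 109.9 m²/s²
Energy from bottom to top (height 2r): ½mv_bot² = ½mv_top² + mg(2r)
v_bot² = gr + 4gr = 5gr = 549.4
v_bot = √(5gr) = 23.44 m/s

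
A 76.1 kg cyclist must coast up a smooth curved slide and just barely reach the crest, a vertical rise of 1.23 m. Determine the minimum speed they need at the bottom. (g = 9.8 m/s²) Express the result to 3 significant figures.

v = 4.91 m/s

At the top they are momentarily at rest, so all KE converts to PE: ½mv² = mgh
v = √(2gh) = √(2 × 9.8 × 1.23) = 4.910 m/s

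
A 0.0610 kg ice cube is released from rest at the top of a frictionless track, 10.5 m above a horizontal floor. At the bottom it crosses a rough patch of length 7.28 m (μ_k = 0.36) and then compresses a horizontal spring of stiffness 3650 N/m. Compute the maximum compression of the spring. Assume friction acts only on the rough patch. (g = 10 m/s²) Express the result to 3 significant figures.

Initial energy: E₁ = mgh = (0.0610)(10)(10.5) = 6.4050 J
Friction removes W_f = μ_k mg d = (0.36)(0.0610)(10)(7.28) = 1.599 J
Energy reaching the spring: E = 6.4050 − 1.599 = 4.8063 J
At max compression ½kx² = E ⇒ x = √(2E/k) = √(2 × 4.8063/3650) = 0.05132 m

x = 0.0513 m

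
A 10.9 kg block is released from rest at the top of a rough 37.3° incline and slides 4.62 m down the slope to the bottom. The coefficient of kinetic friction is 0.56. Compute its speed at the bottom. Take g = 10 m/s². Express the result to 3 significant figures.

Energy: mgh = ½mv² + W_f, with h = L sinθ and W_f = μ_k (mg cosθ) L
mgh = mgL sinθ = (10.9)(10)(4.62)sin37.3° = 305.16 J
W_f = μ_k mg cosθ · L = (0.56)(10.9)(10)cos37.3°·4.62 = 224.3 J
½mv² = 305.16 − 224.3 = 80.836 J
v = √(2 × 80.836/10.9) = 3.851 m/s

v = 3.85 m/s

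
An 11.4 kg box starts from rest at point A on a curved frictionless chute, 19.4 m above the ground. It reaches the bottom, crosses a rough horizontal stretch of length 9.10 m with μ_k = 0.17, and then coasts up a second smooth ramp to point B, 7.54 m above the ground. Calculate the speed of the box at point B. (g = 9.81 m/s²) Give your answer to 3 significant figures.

Energy at A: mgh₁ = (11.4)(9.81)(19.4) = 2169.6 J
Friction loss: W_f = μ_k mg d = 173.0 J
At B: ½mv² + mgh₂ = mgh₁ − W_f
½mv² = 2169.6 − 173.0 − 843.23 = 1153.3 J
v = √(2 × 1153.3/11.4) = 14.22 m/s

v = 14.2 m/s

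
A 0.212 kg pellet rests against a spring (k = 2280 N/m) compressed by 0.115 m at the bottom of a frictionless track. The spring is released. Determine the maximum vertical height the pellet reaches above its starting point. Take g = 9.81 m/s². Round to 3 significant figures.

h = 7.25 m

Energy conservation from release to the highest point: ½kx² = mgh
h = kx²/(2mg) = (2280)(0.115)²/(2 × 0.212 × 9.81) = 7.249 m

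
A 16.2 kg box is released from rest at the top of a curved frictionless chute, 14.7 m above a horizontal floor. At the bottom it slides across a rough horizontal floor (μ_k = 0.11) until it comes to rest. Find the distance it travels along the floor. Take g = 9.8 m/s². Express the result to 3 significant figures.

d = 134 m

Energy at the top = energy at the end + work done against friction:
At rest all PE has been dissipated by friction: mgh = μ_k m g d
d = h/μ_k = 14.7/0.11 = 133.6 m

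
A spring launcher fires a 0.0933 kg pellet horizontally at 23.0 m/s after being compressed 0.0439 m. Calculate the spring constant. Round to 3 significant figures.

k = 25600 N/m

Energy stored in the spring equals the launch KE: ½kx² = ½mv²
k = mv²/x² = (0.0933)(23.0)²/(0.0439)² = 25610 N/m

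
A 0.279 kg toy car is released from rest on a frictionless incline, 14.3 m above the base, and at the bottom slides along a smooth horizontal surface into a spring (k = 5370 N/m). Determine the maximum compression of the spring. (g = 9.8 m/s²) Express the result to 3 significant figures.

Energy conservation (no friction) from release to max compression: mgh = ½kx²
x = √(2mgh/k) = √(2 × 0.279 × 9.8 × 14.3 / 5370) = 0.1207 m

x = 0.121 m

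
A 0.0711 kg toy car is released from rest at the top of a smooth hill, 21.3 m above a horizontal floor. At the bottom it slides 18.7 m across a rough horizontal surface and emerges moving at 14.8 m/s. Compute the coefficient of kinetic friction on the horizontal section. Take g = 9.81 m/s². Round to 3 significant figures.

μ_k = 0.542

Applying the work–energy principle:
mgh = ½mv² + μ_k m g d
mgh = 14.857 J; ½mv² = 7.7869 J
W_f = 14.857 − 7.7869 = 7.070 J
μ_k = W_f/(mg·d) = 7.070/(0.6975 × 18.7) = 0.5420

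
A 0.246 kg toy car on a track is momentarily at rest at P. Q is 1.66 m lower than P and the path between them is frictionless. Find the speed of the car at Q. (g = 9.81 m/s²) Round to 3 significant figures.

Energy conservation between the two points: mgh = ½mv²
v = √(2gh) = √(2 × 9.81 × 1.66) = √32.569 = 5.707 m/s

v = 5.71 m/s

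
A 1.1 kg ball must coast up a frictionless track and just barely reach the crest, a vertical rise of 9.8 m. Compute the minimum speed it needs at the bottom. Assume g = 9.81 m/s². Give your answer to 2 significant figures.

At the top it is momentarily at rest, so all KE converts to PE: ½mv² = mgh
v = √(2gh) = √(2 × 9.81 × 9.8) = 13.87 m/s

v = 14 m/s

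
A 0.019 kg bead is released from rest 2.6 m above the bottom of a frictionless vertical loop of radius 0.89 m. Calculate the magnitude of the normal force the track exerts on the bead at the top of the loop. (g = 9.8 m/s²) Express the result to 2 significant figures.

Energy from release to top (height 2r): mgh = ½mv_top² + mg(2r)
v_top² = 2g(h − 2r) = 2(9.8)(2.6 − 1.780) = 16.072 m²/s²
At the top, both N and weight point toward the centre: N + mg = mv_top²/r
N = m(v_top²/r − g) = 0.019(16.072/0.89 − 9.8) = 0.1569 N

N = 0.16 N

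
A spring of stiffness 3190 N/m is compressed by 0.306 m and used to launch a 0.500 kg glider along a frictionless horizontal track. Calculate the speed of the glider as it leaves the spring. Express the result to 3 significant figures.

v = 24.4 m/s

Spring PE converts entirely to kinetic energy: ½kx² = ½mv²
v = x√(k/m) = 0.306 × √(3190/0.500) = 24.44 m/s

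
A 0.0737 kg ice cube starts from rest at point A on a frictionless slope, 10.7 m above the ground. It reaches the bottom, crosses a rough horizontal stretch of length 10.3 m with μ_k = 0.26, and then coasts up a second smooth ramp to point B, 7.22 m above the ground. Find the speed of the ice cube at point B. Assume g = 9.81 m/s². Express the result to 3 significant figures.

v = 3.97 m/s

Energy at A: mgh₁ = (0.0737)(9.81)(10.7) = 7.7361 J
Friction loss: W_f = μ_k mg d = 1.936 J
At B: ½mv² + mgh₂ = mgh₁ − W_f
½mv² = 7.7361 − 1.936 − 5.2200 = 0.57984 J
v = √(2 × 0.57984/0.0737) = 3.967 m/s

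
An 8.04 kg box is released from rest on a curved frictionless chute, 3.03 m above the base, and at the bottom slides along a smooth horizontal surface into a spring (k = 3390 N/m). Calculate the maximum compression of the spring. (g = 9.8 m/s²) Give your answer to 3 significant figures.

Energy conservation (no friction) from release to max compression: mgh = ½kx²
x = √(2mgh/k) = √(2 × 8.04 × 9.8 × 3.03 / 3390) = 0.3753 m

x = 0.375 m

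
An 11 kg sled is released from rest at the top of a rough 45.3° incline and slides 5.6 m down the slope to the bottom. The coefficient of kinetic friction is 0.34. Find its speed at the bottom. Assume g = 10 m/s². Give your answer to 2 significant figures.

Taking the bottom as reference, mgh = ½mv² + μ_k N L with h = L sinθ, N = mg cosθ:
mgh = mgL sinθ = (11)(10)(5.6)sin45.3° = 437.85 J
W_f = μ_k mg cosθ · L = (0.34)(11)(10)cos45.3°·5.6 = 147.3 J
½mv² = 437.85 − 147.3 = 290.53 J
v = √(2 × 290.53/11) = 7.268 m/s

v = 7.3 m/s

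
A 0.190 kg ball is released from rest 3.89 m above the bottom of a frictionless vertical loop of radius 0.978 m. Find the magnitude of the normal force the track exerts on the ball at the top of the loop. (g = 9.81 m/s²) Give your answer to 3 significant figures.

N = 5.51 N

Energy from release to top (height 2r): mgh = ½mv_top² + mg(2r)
v_top² = 2g(h − 2r) = 2(9.81)(3.89 − 1.956) = 37.945 m²/s²
At the top, both N and weight point toward the centre: N + mg = mv_top²/r
N = m(v_top²/r − g) = 0.190(37.945/0.978 − 9.81) = 5.508 N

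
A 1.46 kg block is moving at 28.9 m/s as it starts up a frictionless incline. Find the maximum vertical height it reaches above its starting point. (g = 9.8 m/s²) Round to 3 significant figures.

h = 42.6 m

By energy conservation, ½mv² = mgh
h = v²/(2g) = 28.9²/(2 × 9.8) = 42.61 m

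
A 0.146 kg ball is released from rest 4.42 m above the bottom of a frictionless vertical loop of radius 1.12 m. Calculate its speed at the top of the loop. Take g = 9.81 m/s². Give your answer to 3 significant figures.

v = 6.54 m/s

Energy conservation: mgh = ½mv_top² + mg(2r)
v_top² = 2g(h − 2r) = 2(9.81)(4.42 − 2.240) = 42.77
v_top = 6.540 m/s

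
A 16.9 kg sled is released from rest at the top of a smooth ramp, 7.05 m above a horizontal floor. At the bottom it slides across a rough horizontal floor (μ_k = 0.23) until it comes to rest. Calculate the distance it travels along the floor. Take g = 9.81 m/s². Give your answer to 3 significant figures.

d = 30.7 m

Applying the work–energy principle:
At rest all PE has been dissipated by friction: mgh = μ_k m g d
d = h/μ_k = 7.05/0.23 = 30.65 m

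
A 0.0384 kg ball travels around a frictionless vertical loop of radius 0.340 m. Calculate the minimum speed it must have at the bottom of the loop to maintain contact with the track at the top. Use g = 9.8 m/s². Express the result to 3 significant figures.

v = 4.08 m/s

At the top: mg = mv_top²/r ⇒ v_top² = gr = 3.332 m²/s²
Energy from bottom to top (height 2r): ½mv_bot² = ½mv_top² + mg(2r)
v_bot² = gr + 4gr = 5gr = 16.66
v_bot = √(5gr) = 4.082 m/s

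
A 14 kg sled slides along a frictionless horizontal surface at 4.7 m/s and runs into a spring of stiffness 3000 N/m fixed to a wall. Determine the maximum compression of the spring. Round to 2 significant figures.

x = 0.32 m

At max compression the sled is momentarily at rest: ½mv² = ½kx²
x = v√(m/k) = 4.7 × √(14/3000) = 0.3211 m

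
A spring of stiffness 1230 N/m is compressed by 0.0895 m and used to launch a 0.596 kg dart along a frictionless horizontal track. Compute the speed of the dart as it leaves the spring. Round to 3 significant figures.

Conservation of energy: ½kx² = ½mv²
v = x√(k/m) = 0.0895 × √(1230/0.596) = 4.066 m/s

v = 4.07 m/s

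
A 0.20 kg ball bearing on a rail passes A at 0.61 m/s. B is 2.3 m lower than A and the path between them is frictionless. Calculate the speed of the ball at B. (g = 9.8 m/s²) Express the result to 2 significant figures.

Energy conservation between the two points: ½mv₀² + mgh = ½mv²
v² = v₀² + 2gh = (0.61)² + 2(9.8)(2.3) = 45.452
v = √45.452 = 6.742 m/s

v = 6.7 m/s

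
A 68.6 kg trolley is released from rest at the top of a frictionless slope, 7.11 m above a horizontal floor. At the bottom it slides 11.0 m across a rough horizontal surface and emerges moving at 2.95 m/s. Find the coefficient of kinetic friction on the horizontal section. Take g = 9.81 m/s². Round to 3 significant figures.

Energy bookkeeping (friction removes W_f = μ_k N d):
mgh = ½mv² + μ_k m g d
mgh = 4784.8 J; ½mv² = 298.50 J
W_f = 4784.8 − 298.50 = 4486 J
μ_k = W_f/(mg·d) = 4486/(673.0 × 11.0) = 0.6060

μ_k = 0.606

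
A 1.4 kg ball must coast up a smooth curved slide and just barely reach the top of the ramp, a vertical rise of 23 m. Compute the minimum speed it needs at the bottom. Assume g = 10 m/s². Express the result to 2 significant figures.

v = 21 m/s

At the top it is momentarily at rest, so all KE converts to PE: ½mv² = mgh
v = √(2gh) = √(2 × 10 × 23) = 21.45 m/s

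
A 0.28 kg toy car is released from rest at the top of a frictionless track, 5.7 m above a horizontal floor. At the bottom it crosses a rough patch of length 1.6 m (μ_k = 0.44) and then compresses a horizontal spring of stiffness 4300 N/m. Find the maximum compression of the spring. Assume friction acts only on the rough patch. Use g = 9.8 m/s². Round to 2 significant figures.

Initial energy: E₁ = mgh = (0.28)(9.8)(5.7) = 15.641 J
Friction removes W_f = μ_k mg d = (0.44)(0.28)(9.8)(1.6) = 1.932 J
Energy reaching the spring: E = 15.641 − 1.932 = 13.709 J
At max compression ½kx² = E ⇒ x = √(2E/k) = √(2 × 13.709/4300) = 0.07985 m

x = 0.080 m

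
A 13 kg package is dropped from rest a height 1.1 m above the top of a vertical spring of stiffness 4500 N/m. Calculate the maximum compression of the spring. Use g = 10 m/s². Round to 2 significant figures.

Measuring PE from the top of the relaxed spring, at max compression the package has dropped H + x with zero KE, so:
mg(H + x) = ½kx²
½(4500)x² − (13)(10)x − (13)(10)(1.1) = 0
2250x² − 130.0x − 143.0 = 0
x = [130.0 + √(16900 + 1.2870e+06)]/(2 × 2250) = 0.2826 m

x = 0.28 m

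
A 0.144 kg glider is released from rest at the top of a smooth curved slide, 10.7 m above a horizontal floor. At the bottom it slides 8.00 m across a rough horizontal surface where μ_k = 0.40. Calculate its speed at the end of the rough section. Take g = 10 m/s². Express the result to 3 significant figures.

v = 12.2 m/s

Applying the work–energy principle:
mgh = ½mv² + μ_k m g d
W_f = μ_k mg d = (0.40)(0.144)(10)(8.00) = 4.608 J
½mv² = mgh − W_f = 15.408 − 4.608 = 10.800 J
v = √(2 × 10.800/0.144) = 12.25 m/s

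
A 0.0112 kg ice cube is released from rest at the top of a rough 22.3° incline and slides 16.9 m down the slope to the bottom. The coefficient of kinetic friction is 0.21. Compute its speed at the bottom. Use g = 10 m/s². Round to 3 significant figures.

Energy: mgh = ½mv² + W_f, with h = L sinθ and W_f = μ_k (mg cosθ) L
mgh = mgL sinθ = (0.0112)(10)(16.9)sin22.3° = 0.71823 J
W_f = μ_k mg cosθ · L = (0.21)(0.0112)(10)cos22.3°·16.9 = 0.3678 J
½mv² = 0.71823 − 0.3678 = 0.35047 J
v = √(2 × 0.35047/0.0112) = 7.911 m/s

v = 7.91 m/s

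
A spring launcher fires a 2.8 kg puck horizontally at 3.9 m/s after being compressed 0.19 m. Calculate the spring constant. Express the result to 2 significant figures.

Energy stored in the spring equals the launch KE: ½kx² = ½mv²
k = mv²/x² = (2.8)(3.9)²/(0.19)² = 1180 N/m

k = 1200 N/m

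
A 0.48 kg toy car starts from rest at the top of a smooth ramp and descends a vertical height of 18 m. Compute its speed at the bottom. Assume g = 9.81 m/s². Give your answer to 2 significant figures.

Energy conservation between the two points: mgh = ½mv²
The mass cancels from both sides.
v = √(2gh) = √(2 × 9.81 × 18) = √353.16 = 18.79 m/s

v = 19 m/s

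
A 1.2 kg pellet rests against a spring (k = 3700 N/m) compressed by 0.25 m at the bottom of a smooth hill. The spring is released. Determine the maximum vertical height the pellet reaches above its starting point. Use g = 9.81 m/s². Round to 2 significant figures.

h = 9.8 m

At maximum height the pellet is at rest, so ½kx² = mgh
h = kx²/(2mg) = (3700)(0.25)²/(2 × 1.2 × 9.81) = 9.822 m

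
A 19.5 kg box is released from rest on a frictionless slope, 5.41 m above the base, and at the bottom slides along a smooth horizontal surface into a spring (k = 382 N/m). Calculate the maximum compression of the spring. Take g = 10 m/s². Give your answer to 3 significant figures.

Gravitational PE at the top equals spring PE at max compression: mgh = ½kx²
x = √(2mgh/k) = √(2 × 19.5 × 10 × 5.41 / 382) = 2.350 m

x = 2.35 m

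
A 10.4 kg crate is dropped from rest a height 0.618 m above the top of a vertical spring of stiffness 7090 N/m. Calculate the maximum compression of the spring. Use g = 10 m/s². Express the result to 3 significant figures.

x = 0.150 m

Let x be the compression. The total drop is H + x, and the crate is instantaneously at rest at max compression, so energy conservation gives:
mg(H + x) = ½kx²
½(7090)x² − (10.4)(10)x − (10.4)(10)(0.618) = 0
3545x² − 104.0x − 64.27 = 0
x = [104.0 + √(10816 + 911377)]/(2 × 3545) = 0.1501 m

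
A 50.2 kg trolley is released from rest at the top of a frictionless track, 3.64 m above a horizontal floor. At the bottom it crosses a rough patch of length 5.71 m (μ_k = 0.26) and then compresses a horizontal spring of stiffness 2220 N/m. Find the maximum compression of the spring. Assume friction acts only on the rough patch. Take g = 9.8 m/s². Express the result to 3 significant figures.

x = 0.977 m

Initial energy: E₁ = mgh = (50.2)(9.8)(3.64) = 1790.7 J
Friction removes W_f = μ_k mg d = (0.26)(50.2)(9.8)(5.71) = 730.4 J
Energy reaching the spring: E = 1790.7 − 730.4 = 1060.4 J
At max compression ½kx² = E ⇒ x = √(2E/k) = √(2 × 1060.4/2220) = 0.9774 m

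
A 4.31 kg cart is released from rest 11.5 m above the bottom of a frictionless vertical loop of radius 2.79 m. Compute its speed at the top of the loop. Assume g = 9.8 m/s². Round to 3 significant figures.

Energy conservation: mgh = ½mv_top² + mg(2r)
v_top² = 2g(h − 2r) = 2(9.8)(11.5 − 5.580) = 116.0
v_top = 10.77 m/s

v = 10.8 m/s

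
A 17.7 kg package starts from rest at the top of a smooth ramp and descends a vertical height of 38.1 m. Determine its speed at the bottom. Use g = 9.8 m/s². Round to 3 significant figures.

v = 27.3 m/s

By conservation of mechanical energy, mgh = ½mv²
v = √(2gh) = √(2 × 9.8 × 38.1) = √746.76 = 27.33 m/s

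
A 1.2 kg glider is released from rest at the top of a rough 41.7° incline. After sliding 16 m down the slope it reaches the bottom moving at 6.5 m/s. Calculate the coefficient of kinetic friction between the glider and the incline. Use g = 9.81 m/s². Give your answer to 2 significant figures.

Energy balance down the incline: mg L sinθ − ½mv² = μ_k (mg cosθ) L
mgL sinθ = 125.30 J; ½mv² = 25.350 J
W_f = 125.30 − 25.350 = 99.95 J
μ_k = W_f/(mg cosθ · L) = 99.95/(8.789 × 16) = 0.7107

μ_k = 0.71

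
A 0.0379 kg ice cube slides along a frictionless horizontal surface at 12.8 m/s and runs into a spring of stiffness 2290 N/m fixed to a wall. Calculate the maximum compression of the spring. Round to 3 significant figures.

x = 0.0521 m

At max compression the cube is momentarily at rest: ½mv² = ½kx²
x = v√(m/k) = 12.8 × √(0.0379/2290) = 0.05207 m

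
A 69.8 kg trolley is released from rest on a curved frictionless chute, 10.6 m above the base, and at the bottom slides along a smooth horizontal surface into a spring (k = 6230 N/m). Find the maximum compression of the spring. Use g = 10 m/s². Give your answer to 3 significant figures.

At max compression the trolley is momentarily at rest: mgh = ½kx²
x = √(2mgh/k) = √(2 × 69.8 × 10 × 10.6 / 6230) = 1.541 m

x = 1.54 m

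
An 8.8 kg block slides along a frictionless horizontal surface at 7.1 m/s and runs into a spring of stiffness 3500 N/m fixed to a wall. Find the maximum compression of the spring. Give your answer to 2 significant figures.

At max compression the block is momentarily at rest: ½mv² = ½kx²
x = v√(m/k) = 7.1 × √(8.8/3500) = 0.3560 m

x = 0.36 m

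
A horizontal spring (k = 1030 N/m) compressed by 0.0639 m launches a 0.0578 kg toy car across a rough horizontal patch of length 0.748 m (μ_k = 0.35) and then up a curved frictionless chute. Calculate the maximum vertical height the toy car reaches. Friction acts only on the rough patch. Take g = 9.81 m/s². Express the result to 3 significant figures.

h = 3.45 m

Spring energy: E₀ = ½kx² = ½(1030)(0.0639)² = 2.1029 J
Friction: W_f = μ_k mg d = (0.35)(0.0578)(9.81)(0.748) = 0.1484 J
Energy at base of ramp: E = 2.1029 − 0.1484 = 1.9544 J
At max height all remaining energy is PE: mgh = E ⇒ h = E/(mg) = 1.9544/(0.0578 × 9.81) = 3.447 m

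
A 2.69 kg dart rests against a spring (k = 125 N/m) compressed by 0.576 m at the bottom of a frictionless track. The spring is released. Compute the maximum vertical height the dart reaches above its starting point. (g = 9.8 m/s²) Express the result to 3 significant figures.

h = 0.787 m

All spring PE becomes gravitational PE at the highest point: ½kx² = mgh
h = kx²/(2mg) = (125)(0.576)²/(2 × 2.69 × 9.8) = 0.7866 m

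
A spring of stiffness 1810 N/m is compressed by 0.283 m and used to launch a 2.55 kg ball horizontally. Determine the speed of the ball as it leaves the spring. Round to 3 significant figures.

The ball leaves the spring when the spring is at natural length, so ½kx² = ½mv²
v = x√(k/m) = 0.283 × √(1810/2.55) = 7.540 m/s

v = 7.54 m/s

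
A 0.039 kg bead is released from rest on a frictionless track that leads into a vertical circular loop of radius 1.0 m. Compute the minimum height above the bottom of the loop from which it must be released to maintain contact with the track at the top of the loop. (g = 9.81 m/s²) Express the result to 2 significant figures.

h = 2.5 m

At the top, for minimum speed gravity alone supplies the centripetal force: mg = mv_top²/r ⇒ v_top² = gr = 9.810 m²/s²
Energy conservation from release height h to the top (height 2r): mgh = ½mv_top² + mg(2r)
h = v_top²/(2g) + 2r = r/2 + 2r = 5r/2 = 2.500 m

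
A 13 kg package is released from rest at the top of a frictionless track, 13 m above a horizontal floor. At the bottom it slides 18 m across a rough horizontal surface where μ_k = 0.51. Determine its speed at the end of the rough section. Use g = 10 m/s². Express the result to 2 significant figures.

v = 8.7 m/s

Energy at the top = energy at the end + work done against friction:
mgh = ½mv² + μ_k m g d
W_f = μ_k mg d = (0.51)(13)(10)(18) = 1193 J
½mv² = mgh − W_f = 1690.0 − 1193 = 496.60 J
v = √(2 × 496.60/13) = 8.741 m/s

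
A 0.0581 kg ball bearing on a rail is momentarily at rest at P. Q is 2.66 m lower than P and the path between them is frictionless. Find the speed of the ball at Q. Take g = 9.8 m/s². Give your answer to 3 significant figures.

v = 7.22 m/s

Energy conservation between the two points: mgh = ½mv²
v = √(2gh) = √(2 × 9.8 × 2.66) = √52.136 = 7.221 m/s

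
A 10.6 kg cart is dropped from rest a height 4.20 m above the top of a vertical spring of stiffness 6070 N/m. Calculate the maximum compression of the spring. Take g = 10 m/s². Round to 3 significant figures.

x = 0.401 m

Measuring PE from the top of the relaxed spring, at max compression the cart has dropped H + x with zero KE, so:
mg(H + x) = ½kx²
½(6070)x² − (10.6)(10)x − (10.6)(10)(4.20) = 0
3035x² − 106.0x − 445.2 = 0
x = [106.0 + √(11236 + 5.4047e+06)]/(2 × 3035) = 0.4009 m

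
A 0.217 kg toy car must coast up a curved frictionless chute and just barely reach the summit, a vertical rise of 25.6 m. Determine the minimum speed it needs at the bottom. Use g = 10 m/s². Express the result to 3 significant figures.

v = 22.6 m/s

At the top it is momentarily at rest, so all KE converts to PE: ½mv² = mgh
v = √(2gh) = √(2 × 10 × 25.6) = 22.63 m/s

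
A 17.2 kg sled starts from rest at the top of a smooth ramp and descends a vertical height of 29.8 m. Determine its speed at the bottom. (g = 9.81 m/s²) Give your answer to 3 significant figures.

v = 24.2 m/s

Equating total energy at the two states: mgh = ½mv²
v = √(2gh) = √(2 × 9.81 × 29.8) = √584.68 = 24.18 m/s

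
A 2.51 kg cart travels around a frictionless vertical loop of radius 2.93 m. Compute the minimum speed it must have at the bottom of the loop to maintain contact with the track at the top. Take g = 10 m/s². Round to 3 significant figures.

v = 12.1 m/s

At the top: mg = mv_top²/r ⇒ v_top² = gr = 29.30 m²/s²
Energy from bottom to top (height 2r): ½mv_bot² = ½mv_top² + mg(2r)
v_bot² = gr + 4gr = 5gr = 146.5
v_bot = √(5gr) = 12.10 m/s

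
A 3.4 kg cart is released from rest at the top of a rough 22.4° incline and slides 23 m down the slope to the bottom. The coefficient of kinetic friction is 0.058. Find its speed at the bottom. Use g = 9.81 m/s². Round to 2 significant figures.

v = 12 m/s

Energy: mgh = ½mv² + W_f, with h = L sinθ and W_f = μ_k (mg cosθ) L
mgh = mgL sinθ = (3.4)(9.81)(23)sin22.4° = 292.34 J
W_f = μ_k mg cosθ · L = (0.058)(3.4)(9.81)cos22.4°·23 = 41.14 J
½mv² = 292.34 − 41.14 = 251.20 J
v = √(2 × 251.20/3.4) = 12.16 m/s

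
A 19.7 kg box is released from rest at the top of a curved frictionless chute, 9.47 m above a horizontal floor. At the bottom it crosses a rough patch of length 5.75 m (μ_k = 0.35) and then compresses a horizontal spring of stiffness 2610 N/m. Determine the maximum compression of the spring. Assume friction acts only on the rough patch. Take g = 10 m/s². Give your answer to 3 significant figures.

x = 1.06 m

Initial energy: E₁ = mgh = (19.7)(10)(9.47) = 1865.6 J
Friction removes W_f = μ_k mg d = (0.35)(19.7)(10)(5.75) = 396.5 J
Energy reaching the spring: E = 1865.6 − 396.5 = 1469.1 J
At max compression ½kx² = E ⇒ x = √(2E/k) = √(2 × 1469.1/2610) = 1.061 m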